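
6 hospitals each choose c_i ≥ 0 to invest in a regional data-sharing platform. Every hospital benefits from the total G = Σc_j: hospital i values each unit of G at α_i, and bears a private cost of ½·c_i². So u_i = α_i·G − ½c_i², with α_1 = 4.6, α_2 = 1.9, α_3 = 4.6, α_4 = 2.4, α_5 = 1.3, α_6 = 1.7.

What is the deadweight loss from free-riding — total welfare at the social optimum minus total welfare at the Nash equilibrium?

Hospital i's FOC: ∂u_i/∂c_i = α_i − c_i = 0, so c_i* = α_i.
NE contributions = (4.6, 1.9, 4.6, 2.4, 1.3, 1.7); G = 16.5.
W^NE = (Σα)·G − ½Σα_i² = 16.5² − ½·56.27 = 244.115.
Planner sets c_i = Σα_j = 16.5 for every i, so G^SO = 6·16.5 = 99.
W^SO = (Σα)·G^SO − ½·6·(Σα)² = (6/2)·16.5² = 816.75.
Deadweight loss = W^SO − W^NE = 572.635.

572.635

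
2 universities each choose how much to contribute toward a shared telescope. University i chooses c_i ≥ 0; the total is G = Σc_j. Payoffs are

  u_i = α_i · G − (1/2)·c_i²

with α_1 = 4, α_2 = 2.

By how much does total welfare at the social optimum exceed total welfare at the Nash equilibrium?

University i's FOC: ∂u_i/∂c_i = α_i − c_i = 0, so c_i* = α_i.
NE contributions = (4, 2); G = 6.
W^NE = (Σα)·G − ½Σα_i² = 6² − ½·20 = 26.
Planner sets c_i = Σα_j = 6 for every i, so G^SO = 2·6 = 12.
W^SO = (Σα)·G^SO − ½·2·(Σα)² = (2/2)·6² = 36.
Deadweight loss = W^SO − W^NE = 10.

10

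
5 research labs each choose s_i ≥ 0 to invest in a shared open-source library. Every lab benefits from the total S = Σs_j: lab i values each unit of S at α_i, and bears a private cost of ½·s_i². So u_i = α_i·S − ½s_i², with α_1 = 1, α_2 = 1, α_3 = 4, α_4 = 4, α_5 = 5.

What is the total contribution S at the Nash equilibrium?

Lab i's FOC: ∂u_i/∂s_i = α_i − s_i = 0, so s_i* = α_i.
NE contributions = (1, 1, 4, 4, 5); S = 15.

15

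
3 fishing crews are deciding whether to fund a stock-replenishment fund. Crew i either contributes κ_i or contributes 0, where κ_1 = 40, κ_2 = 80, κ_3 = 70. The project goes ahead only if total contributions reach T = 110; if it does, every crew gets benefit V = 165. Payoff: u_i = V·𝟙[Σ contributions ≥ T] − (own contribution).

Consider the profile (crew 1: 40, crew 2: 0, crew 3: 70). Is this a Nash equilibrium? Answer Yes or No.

Total = 110 ≥ 110: provided.
Crew 1 (pledges 40, payoff 125): dropping to 0 → total 70, payoff 0. No gain.
Crew 2 (pledges 0, payoff 165): pledging 80 → total 190, payoff 85. No gain.
Crew 3 (pledges 70, payoff 95): dropping to 0 → total 40, payoff 0. No gain.

Yes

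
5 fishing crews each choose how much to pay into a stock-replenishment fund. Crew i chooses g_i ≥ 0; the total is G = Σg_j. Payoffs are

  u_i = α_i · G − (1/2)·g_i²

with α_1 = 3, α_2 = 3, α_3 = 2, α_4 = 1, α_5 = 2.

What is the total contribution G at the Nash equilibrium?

Crew i's FOC: ∂u_i/∂g_i = α_i − g_i = 0, so g_i* = α_i.
NE contributions = (3, 3, 2, 1, 2); G = 11.

11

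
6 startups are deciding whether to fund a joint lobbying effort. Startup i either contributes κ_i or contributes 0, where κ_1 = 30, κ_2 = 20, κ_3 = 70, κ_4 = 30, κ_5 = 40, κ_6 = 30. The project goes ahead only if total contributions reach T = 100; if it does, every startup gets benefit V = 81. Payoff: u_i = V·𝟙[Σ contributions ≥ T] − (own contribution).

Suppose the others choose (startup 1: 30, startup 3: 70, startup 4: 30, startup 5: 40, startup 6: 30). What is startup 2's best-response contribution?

Others' total = 200 ≥ 100; contributing adds cost 20 for no extra benefit.
Best response: 0.

0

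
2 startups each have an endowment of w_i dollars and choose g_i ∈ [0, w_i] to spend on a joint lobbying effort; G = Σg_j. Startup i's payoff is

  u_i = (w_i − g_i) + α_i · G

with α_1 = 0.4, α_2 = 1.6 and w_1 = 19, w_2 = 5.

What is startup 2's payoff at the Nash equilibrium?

∂u_i/∂g_i = α_i − 1, so startup i contributes w_i if α_i > 1, else 0.
α_i > 1 for i ∈ {2}; NE contributions (0, 5), G = 5.
u_2 = (5 − 5) + 1.6·5 = 8.

8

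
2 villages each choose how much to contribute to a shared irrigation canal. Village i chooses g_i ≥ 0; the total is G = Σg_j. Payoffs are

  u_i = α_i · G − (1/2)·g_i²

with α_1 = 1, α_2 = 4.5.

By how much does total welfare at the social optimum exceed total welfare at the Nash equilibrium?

Village i's FOC: ∂u_i/∂g_i = α_i − g_i = 0, so g_i* = α_i.
NE contributions = (1, 4.5); G = 5.5.
W^NE = (Σα)·G − ½Σα_i² = 5.5² − ½·21.25 = 19.625.
Planner sets g_i = Σα_j = 5.5 for every i, so G^SO = 2·5.5 = 11.
W^SO = (Σα)·G^SO − ½·2·(Σα)² = (2/2)·5.5² = 30.25.
Deadweight loss = W^SO − W^NE = 10.625.

10.625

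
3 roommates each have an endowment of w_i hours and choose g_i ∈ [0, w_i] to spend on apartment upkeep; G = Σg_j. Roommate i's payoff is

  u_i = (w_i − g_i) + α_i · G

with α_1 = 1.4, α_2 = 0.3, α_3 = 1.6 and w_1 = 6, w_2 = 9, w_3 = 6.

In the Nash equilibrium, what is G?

∂u_i/∂g_i = α_i − 1, so roommate i contributes w_i if α_i > 1, else 0.
α_i > 1 for i ∈ {1, 3}; NE contributions (6, 0, 6), G = 12.

12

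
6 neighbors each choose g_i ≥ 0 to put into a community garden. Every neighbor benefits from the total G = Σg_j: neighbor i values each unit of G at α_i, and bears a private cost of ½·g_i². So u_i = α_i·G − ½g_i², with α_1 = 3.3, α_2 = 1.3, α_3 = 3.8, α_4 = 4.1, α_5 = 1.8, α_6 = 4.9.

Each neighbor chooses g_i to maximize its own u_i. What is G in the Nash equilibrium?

Neighbor i's FOC: ∂u_i/∂g_i = α_i − g_i = 0, so g_i* = α_i.
NE contributions = (3.3, 1.3, 3.8, 4.1, 1.8, 4.9); G = 19.2.

19.2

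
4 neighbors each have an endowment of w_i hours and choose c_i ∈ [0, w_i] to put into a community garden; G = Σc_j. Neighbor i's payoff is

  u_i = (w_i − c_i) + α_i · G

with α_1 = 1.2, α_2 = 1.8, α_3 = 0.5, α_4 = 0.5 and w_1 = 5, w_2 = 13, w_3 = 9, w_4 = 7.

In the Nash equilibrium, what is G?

18

∂u_i/∂c_i = α_i − 1, so neighbor i contributes w_i if α_i > 1, else 0.
α_i > 1 for i ∈ {1, 2}; NE contributions (5, 13, 0, 0), G = 18.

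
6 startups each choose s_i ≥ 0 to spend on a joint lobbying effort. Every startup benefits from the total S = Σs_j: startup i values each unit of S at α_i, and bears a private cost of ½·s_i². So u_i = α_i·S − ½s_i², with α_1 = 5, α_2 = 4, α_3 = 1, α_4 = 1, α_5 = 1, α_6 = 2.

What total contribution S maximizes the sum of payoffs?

84

Planner FOC: ∂(Σu_j)/∂s_i = (Σα_j) − s_i = 0, so s_i^SO = Σα_j = 14 for every i; S^SO = 84.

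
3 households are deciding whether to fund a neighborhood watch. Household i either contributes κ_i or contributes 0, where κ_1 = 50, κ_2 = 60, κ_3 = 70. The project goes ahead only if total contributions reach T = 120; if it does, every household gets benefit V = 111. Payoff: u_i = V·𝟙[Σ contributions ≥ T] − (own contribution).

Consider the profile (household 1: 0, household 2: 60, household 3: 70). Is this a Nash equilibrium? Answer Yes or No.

Total = 130 ≥ 120: provided.
Household 1 (pledges 0, payoff 111): pledging 50 → total 180, payoff 61. No gain.
Household 2 (pledges 60, payoff 51): dropping to 0 → total 70, payoff 0. No gain.
Household 3 (pledges 70, payoff 41): dropping to 0 → total 60, payoff 0. No gain.

Yes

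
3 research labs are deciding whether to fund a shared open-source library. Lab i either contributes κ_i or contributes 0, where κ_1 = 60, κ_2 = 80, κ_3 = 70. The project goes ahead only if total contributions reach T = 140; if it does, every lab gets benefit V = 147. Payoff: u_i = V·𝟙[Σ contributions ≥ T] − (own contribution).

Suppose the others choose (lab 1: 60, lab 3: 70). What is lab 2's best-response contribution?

80

Others' total = 130. Contributing 80 brings total to 210 ≥ 140: gain V − κ_2 = 67.
Best response: 80.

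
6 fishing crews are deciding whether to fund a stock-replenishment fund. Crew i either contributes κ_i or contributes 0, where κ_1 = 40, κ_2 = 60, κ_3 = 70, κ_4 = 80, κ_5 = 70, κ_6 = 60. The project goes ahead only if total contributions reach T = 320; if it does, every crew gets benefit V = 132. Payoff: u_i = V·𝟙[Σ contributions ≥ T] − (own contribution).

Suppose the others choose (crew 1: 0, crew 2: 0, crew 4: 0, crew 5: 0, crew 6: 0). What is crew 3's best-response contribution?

Others' total = 0. Even contributing 70 gives 70 < 320: no benefit either way.
Best response: 0.

0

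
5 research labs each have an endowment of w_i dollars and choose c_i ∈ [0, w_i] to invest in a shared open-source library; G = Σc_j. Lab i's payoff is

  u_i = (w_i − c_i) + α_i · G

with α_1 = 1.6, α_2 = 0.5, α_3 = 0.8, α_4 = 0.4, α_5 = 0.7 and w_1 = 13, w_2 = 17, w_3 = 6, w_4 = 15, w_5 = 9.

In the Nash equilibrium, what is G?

∂u_i/∂c_i = α_i − 1, so lab i contributes w_i if α_i > 1, else 0.
α_i > 1 for i ∈ {1}; NE contributions (13, 0, 0, 0, 0), G = 13.

13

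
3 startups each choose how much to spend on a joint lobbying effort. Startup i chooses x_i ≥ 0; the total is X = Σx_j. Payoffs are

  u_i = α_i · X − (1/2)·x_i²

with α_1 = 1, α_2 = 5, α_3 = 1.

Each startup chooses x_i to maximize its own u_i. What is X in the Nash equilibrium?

Startup i's FOC: ∂u_i/∂x_i = α_i − x_i = 0, so x_i* = α_i.
NE contributions = (1, 5, 1); X = 7.

7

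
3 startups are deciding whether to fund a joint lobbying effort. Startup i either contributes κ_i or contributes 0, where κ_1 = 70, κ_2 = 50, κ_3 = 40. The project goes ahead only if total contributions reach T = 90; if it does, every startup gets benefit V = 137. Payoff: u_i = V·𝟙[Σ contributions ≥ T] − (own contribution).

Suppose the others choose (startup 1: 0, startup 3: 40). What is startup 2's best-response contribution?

50

Others' total = 40. Contributing 50 brings total to 90 ≥ 90: gain V − κ_2 = 87.
Best response: 50.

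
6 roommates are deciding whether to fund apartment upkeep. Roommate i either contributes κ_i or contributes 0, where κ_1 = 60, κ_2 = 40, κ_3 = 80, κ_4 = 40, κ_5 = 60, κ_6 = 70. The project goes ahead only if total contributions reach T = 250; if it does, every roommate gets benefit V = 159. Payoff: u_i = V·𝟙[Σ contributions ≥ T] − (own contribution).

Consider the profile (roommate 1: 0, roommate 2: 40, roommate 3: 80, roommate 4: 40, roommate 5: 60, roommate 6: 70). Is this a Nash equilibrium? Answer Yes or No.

No

Total = 290 ≥ 250: provided.
Roommate 1 (pledges 0, payoff 159): pledging 60 → total 350, payoff 99. No gain.
Roommate 2 (pledges 40, payoff 119): dropping to 0 → total 250, payoff 159. Profitable deviation.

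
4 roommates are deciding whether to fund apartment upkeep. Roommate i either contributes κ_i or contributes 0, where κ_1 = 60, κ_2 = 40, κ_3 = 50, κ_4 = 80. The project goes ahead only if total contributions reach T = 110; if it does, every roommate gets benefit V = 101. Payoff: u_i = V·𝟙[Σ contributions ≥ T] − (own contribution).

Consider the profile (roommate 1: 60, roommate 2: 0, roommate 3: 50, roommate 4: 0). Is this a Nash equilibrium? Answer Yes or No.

Yes

Total = 110 ≥ 110: provided.
Roommate 1 (pledges 60, payoff 41): dropping to 0 → total 50, payoff 0. No gain.
Roommate 2 (pledges 0, payoff 101): pledging 40 → total 150, payoff 61. No gain.
Roommate 3 (pledges 50, payoff 51): dropping to 0 → total 60, payoff 0. No gain.
Roommate 4 (pledges 0, payoff 101): pledging 80 → total 190, payoff 21. No gain.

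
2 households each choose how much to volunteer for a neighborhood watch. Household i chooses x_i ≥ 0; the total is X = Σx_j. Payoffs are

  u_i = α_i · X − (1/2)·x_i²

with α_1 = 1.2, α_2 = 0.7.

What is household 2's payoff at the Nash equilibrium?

1.085

Household i's FOC: ∂u_i/∂x_i = α_i − x_i = 0, so x_i* = α_i.
NE contributions = (1.2, 0.7); X = 1.9.
u_2 = α_2·X − ½·(x_2)² = 0.7·1.9 − ½·0.7² = 1.085.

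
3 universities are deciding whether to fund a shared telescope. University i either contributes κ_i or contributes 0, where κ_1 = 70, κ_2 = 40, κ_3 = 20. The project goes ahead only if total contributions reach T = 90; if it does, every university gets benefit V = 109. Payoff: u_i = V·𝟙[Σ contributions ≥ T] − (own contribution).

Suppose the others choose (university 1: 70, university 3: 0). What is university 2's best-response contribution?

40

Others' total = 70. Contributing 40 brings total to 110 ≥ 90: gain V − κ_2 = 69.
Best response: 40.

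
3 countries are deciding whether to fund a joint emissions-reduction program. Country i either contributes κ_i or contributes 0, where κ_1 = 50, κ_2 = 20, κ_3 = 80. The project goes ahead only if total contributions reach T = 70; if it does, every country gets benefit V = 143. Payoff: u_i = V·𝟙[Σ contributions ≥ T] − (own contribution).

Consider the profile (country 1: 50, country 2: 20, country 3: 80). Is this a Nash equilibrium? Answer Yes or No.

Total = 150 ≥ 70: provided.
Country 1 (pledges 50, payoff 93): dropping to 0 → total 100, payoff 143. Profitable deviation.

No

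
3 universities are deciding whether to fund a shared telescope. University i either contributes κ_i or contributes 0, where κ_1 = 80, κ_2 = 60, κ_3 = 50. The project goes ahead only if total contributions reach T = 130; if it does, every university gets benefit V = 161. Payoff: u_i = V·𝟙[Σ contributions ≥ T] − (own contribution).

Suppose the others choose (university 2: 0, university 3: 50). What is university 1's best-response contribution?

80

Others' total = 50. Contributing 80 brings total to 130 ≥ 130: gain V − κ_1 = 81.
Best response: 80.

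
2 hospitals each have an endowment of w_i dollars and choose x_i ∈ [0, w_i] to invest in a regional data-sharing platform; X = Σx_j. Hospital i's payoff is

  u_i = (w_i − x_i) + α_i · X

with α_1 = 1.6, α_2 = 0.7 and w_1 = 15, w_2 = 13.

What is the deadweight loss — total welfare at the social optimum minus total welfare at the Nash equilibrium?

∂u_i/∂x_i = α_i − 1, so hospital i contributes w_i if α_i > 1, else 0.
α_i > 1 for i ∈ {1}; NE contributions (15, 0), X = 15.
W^NE = Σw_i − X^NE + (Σα_i)·X^NE = 28 + 1.3·15 = 47.5.
Planner: ∂(Σu_j)/∂x_i = Σα_j − 1 = 1.3 > 0, so everyone contributes w_i; X^SO = 28, W^SO = 28 + 1.3·28 = 64.4.
Deadweight loss = 16.9.

16.9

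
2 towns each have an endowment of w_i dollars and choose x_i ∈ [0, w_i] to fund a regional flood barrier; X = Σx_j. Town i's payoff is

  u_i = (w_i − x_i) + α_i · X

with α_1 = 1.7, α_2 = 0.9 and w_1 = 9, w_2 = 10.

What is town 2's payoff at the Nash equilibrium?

18.1

∂u_i/∂x_i = α_i − 1, so town i contributes w_i if α_i > 1, else 0.
α_i > 1 for i ∈ {1}; NE contributions (9, 0), X = 9.
u_2 = (10 − 0) + 0.9·9 = 18.1.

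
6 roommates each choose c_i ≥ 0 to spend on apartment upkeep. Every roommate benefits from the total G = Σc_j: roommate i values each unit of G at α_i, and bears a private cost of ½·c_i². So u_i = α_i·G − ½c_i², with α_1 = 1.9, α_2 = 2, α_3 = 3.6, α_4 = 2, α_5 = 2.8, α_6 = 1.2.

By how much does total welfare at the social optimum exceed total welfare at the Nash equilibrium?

381.425

Roommate i's FOC: ∂u_i/∂c_i = α_i − c_i = 0, so c_i* = α_i.
NE contributions = (1.9, 2, 3.6, 2, 2.8, 1.2); G = 13.5.
W^NE = (Σα)·G − ½Σα_i² = 13.5² − ½·33.85 = 165.325.
Planner sets c_i = Σα_j = 13.5 for every i, so G^SO = 6·13.5 = 81.
W^SO = (Σα)·G^SO − ½·6·(Σα)² = (6/2)·13.5² = 546.75.
Deadweight loss = W^SO − W^NE = 381.425.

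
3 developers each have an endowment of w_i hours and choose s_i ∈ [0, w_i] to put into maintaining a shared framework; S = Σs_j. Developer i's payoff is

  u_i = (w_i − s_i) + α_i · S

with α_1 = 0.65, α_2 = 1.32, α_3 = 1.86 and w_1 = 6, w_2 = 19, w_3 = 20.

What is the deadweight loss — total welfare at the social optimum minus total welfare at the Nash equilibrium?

∂u_i/∂s_i = α_i − 1, so developer i contributes w_i if α_i > 1, else 0.
α_i > 1 for i ∈ {2, 3}; NE contributions (0, 19, 20), S = 39.
W^NE = Σw_i − S^NE + (Σα_i)·S^NE = 45 + 2.83·39 = 155.37.
Planner: ∂(Σu_j)/∂s_i = Σα_j − 1 = 2.83 > 0, so everyone contributes w_i; S^SO = 45, W^SO = 45 + 2.83·45 = 172.35.
Deadweight loss = 16.98.

16.98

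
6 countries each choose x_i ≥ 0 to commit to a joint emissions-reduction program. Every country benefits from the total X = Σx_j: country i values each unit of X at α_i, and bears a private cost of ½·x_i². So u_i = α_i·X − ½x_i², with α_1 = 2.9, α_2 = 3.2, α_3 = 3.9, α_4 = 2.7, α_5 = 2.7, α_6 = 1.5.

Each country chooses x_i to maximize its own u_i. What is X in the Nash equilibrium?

16.9

Country i's FOC: ∂u_i/∂x_i = α_i − x_i = 0, so x_i* = α_i.
NE contributions = (2.9, 3.2, 3.9, 2.7, 2.7, 1.5); X = 16.9.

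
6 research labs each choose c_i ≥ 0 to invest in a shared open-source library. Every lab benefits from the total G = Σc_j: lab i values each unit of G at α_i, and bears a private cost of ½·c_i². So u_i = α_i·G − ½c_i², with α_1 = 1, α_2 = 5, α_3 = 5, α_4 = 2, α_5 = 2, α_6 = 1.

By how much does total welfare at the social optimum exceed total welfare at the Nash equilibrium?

542

Lab i's FOC: ∂u_i/∂c_i = α_i − c_i = 0, so c_i* = α_i.
NE contributions = (1, 5, 5, 2, 2, 1); G = 16.
W^NE = (Σα)·G − ½Σα_i² = 16² − ½·60 = 226.
Planner sets c_i = Σα_j = 16 for every i, so G^SO = 6·16 = 96.
W^SO = (Σα)·G^SO − ½·6·(Σα)² = (6/2)·16² = 768.
Deadweight loss = W^SO − W^NE = 542.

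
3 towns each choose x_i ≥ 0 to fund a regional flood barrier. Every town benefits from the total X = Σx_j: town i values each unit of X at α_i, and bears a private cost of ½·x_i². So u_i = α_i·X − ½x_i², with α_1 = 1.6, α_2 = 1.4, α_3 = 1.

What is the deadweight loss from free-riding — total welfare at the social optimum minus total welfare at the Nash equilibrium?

Town i's FOC: ∂u_i/∂x_i = α_i − x_i = 0, so x_i* = α_i.
NE contributions = (1.6, 1.4, 1); X = 4.
W^NE = (Σα)·X − ½Σα_i² = 4² − ½·5.52 = 13.24.
Planner sets x_i = Σα_j = 4 for every i, so X^SO = 3·4 = 12.
W^SO = (Σα)·X^SO − ½·3·(Σα)² = (3/2)·4² = 24.
Deadweight loss = W^SO − W^NE = 10.76.

10.76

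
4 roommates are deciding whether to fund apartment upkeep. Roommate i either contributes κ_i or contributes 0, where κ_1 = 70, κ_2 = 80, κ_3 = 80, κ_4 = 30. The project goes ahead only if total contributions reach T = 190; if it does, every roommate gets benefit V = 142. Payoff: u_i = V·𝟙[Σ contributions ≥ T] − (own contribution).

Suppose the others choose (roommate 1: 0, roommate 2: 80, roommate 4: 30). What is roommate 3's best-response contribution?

80

Others' total = 110. Contributing 80 brings total to 190 ≥ 190: gain V − κ_3 = 62.
Best response: 80.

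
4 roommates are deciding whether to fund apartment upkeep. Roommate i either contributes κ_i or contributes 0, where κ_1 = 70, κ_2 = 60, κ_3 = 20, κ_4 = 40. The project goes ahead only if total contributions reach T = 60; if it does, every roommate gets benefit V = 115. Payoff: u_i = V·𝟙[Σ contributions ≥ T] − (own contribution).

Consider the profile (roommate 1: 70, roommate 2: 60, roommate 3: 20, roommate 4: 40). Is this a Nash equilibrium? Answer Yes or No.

No

Total = 190 ≥ 60: provided.
Roommate 1 (pledges 70, payoff 45): dropping to 0 → total 120, payoff 115. Profitable deviation.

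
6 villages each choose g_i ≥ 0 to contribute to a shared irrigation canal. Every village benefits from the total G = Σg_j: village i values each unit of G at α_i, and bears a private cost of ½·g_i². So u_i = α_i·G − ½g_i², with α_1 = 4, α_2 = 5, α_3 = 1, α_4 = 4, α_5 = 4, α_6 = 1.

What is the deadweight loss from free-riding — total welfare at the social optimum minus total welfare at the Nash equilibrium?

759.5

Village i's FOC: ∂u_i/∂g_i = α_i − g_i = 0, so g_i* = α_i.
NE contributions = (4, 5, 1, 4, 4, 1); G = 19.
W^NE = (Σα)·G − ½Σα_i² = 19² − ½·75 = 323.5.
Planner sets g_i = Σα_j = 19 for every i, so G^SO = 6·19 = 114.
W^SO = (Σα)·G^SO − ½·6·(Σα)² = (6/2)·19² = 1083.
Deadweight loss = W^SO − W^NE = 759.5.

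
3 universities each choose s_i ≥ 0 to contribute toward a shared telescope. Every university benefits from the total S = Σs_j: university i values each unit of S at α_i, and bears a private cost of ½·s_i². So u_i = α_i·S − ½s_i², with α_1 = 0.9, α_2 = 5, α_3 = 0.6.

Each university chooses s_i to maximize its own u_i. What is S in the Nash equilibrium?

University i's FOC: ∂u_i/∂s_i = α_i − s_i = 0, so s_i* = α_i.
NE contributions = (0.9, 5, 0.6); S = 6.5.

6.5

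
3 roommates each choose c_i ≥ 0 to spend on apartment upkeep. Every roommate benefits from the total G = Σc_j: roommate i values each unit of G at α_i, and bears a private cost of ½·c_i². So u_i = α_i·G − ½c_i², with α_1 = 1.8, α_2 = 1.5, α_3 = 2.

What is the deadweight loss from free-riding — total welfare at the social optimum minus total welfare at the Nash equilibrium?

18.79

Roommate i's FOC: ∂u_i/∂c_i = α_i − c_i = 0, so c_i* = α_i.
NE contributions = (1.8, 1.5, 2); G = 5.3.
W^NE = (Σα)·G − ½Σα_i² = 5.3² − ½·9.49 = 23.345.
Planner sets c_i = Σα_j = 5.3 for every i, so G^SO = 3·5.3 = 15.9.
W^SO = (Σα)·G^SO − ½·3·(Σα)² = (3/2)·5.3² = 42.135.
Deadweight loss = W^SO − W^NE = 18.79.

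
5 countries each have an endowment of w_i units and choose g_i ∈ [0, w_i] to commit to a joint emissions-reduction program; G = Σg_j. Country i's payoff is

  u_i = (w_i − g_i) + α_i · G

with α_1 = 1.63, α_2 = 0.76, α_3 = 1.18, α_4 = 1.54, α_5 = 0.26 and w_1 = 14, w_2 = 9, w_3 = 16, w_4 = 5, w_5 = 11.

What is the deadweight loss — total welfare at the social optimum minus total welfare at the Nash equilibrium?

87.4

∂u_i/∂g_i = α_i − 1, so country i contributes w_i if α_i > 1, else 0.
α_i > 1 for i ∈ {1, 3, 4}; NE contributions (14, 0, 16, 5, 0), G = 35.
W^NE = Σw_i − G^NE + (Σα_i)·G^NE = 55 + 4.37·35 = 207.95.
Planner: ∂(Σu_j)/∂g_i = Σα_j − 1 = 4.37 > 0, so everyone contributes w_i; G^SO = 55, W^SO = 55 + 4.37·55 = 295.35.
Deadweight loss = 87.4.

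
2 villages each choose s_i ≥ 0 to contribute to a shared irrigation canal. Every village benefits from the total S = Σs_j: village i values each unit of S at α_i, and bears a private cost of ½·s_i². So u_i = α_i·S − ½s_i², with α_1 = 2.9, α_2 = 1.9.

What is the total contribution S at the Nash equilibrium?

Village i's FOC: ∂u_i/∂s_i = α_i − s_i = 0, so s_i* = α_i.
NE contributions = (2.9, 1.9); S = 4.8.

4.8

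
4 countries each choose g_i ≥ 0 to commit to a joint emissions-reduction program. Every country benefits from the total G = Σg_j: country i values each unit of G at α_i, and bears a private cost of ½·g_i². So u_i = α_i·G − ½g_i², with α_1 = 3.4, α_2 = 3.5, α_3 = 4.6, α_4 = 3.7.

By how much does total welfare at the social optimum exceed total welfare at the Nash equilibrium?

260.37

Country i's FOC: ∂u_i/∂g_i = α_i − g_i = 0, so g_i* = α_i.
NE contributions = (3.4, 3.5, 4.6, 3.7); G = 15.2.
W^NE = (Σα)·G − ½Σα_i² = 15.2² − ½·58.66 = 201.71.
Planner sets g_i = Σα_j = 15.2 for every i, so G^SO = 4·15.2 = 60.8.
W^SO = (Σα)·G^SO − ½·4·(Σα)² = (4/2)·15.2² = 462.08.
Deadweight loss = W^SO − W^NE = 260.37.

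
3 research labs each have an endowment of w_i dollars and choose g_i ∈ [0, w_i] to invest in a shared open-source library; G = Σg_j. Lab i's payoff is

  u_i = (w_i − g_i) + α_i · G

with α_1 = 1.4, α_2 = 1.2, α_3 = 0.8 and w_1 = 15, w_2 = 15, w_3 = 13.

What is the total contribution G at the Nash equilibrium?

∂u_i/∂g_i = α_i − 1, so lab i contributes w_i if α_i > 1, else 0.
α_i > 1 for i ∈ {1, 2}; NE contributions (15, 15, 0), G = 30.

30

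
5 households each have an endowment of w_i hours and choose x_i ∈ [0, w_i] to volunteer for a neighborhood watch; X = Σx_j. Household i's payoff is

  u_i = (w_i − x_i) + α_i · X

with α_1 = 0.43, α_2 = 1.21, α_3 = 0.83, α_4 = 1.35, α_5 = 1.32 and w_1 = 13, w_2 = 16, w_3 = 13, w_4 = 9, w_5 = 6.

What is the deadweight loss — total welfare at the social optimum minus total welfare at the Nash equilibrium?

107.64

∂u_i/∂x_i = α_i − 1, so household i contributes w_i if α_i > 1, else 0.
α_i > 1 for i ∈ {2, 4, 5}; NE contributions (0, 16, 0, 9, 6), X = 31.
W^NE = Σw_i − X^NE + (Σα_i)·X^NE = 57 + 4.14·31 = 185.34.
Planner: ∂(Σu_j)/∂x_i = Σα_j − 1 = 4.14 > 0, so everyone contributes w_i; X^SO = 57, W^SO = 57 + 4.14·57 = 292.98.
Deadweight loss = 107.64.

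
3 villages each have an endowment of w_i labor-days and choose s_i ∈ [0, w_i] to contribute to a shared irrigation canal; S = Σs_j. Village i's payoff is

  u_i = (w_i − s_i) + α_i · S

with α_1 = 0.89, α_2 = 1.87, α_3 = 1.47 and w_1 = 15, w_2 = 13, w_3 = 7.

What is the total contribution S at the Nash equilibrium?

20

∂u_i/∂s_i = α_i − 1, so village i contributes w_i if α_i > 1, else 0.
α_i > 1 for i ∈ {2, 3}; NE contributions (0, 13, 7), S = 20.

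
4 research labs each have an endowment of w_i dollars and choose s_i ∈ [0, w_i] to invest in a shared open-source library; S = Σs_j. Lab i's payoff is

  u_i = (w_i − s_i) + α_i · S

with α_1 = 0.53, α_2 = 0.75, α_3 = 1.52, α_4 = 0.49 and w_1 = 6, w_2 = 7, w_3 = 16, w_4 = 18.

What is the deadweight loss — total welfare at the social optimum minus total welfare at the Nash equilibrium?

∂u_i/∂s_i = α_i − 1, so lab i contributes w_i if α_i > 1, else 0.
α_i > 1 for i ∈ {3}; NE contributions (0, 0, 16, 0), S = 16.
W^NE = Σw_i − S^NE + (Σα_i)·S^NE = 47 + 2.29·16 = 83.64.
Planner: ∂(Σu_j)/∂s_i = Σα_j − 1 = 2.29 > 0, so everyone contributes w_i; S^SO = 47, W^SO = 47 + 2.29·47 = 154.63.
Deadweight loss = 70.99.

70.99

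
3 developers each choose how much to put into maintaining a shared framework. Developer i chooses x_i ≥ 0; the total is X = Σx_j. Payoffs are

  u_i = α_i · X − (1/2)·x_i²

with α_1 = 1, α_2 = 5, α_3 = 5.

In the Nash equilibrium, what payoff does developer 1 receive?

10.5

Developer i's FOC: ∂u_i/∂x_i = α_i − x_i = 0, so x_i* = α_i.
NE contributions = (1, 5, 5); X = 11.
u_1 = α_1·X − ½·(x_1)² = 1·11 − ½·1² = 10.5.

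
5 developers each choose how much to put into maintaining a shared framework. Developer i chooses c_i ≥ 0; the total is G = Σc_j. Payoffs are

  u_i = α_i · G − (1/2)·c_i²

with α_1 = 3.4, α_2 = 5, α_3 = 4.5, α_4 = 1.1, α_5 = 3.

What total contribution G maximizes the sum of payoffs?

85

Planner FOC: ∂(Σu_j)/∂c_i = (Σα_j) − c_i = 0, so c_i^SO = Σα_j = 17 for every i; G^SO = 85.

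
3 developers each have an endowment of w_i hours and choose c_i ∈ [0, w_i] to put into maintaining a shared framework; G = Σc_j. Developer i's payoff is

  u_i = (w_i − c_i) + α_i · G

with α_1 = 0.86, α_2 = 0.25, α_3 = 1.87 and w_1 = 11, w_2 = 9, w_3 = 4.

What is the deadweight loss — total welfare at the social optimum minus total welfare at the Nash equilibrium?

∂u_i/∂c_i = α_i − 1, so developer i contributes w_i if α_i > 1, else 0.
α_i > 1 for i ∈ {3}; NE contributions (0, 0, 4), G = 4.
W^NE = Σw_i − G^NE + (Σα_i)·G^NE = 24 + 1.98·4 = 31.92.
Planner: ∂(Σu_j)/∂c_i = Σα_j − 1 = 1.98 > 0, so everyone contributes w_i; G^SO = 24, W^SO = 24 + 1.98·24 = 71.52.
Deadweight loss = 39.6.

39.6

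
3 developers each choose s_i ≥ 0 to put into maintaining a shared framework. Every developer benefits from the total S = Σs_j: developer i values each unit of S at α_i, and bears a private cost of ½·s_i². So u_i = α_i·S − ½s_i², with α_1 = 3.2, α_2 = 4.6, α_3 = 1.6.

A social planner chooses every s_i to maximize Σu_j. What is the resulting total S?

28.2

Planner FOC: ∂(Σu_j)/∂s_i = (Σα_j) − s_i = 0, so s_i^SO = Σα_j = 9.4 for every i; S^SO = 28.2.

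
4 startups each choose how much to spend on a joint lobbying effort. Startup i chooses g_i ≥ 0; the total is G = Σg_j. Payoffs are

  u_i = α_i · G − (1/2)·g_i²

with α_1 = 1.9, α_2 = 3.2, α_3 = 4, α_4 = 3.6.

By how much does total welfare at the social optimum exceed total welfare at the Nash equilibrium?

Startup i's FOC: ∂u_i/∂g_i = α_i − g_i = 0, so g_i* = α_i.
NE contributions = (1.9, 3.2, 4, 3.6); G = 12.7.
W^NE = (Σα)·G − ½Σα_i² = 12.7² − ½·42.81 = 139.885.
Planner sets g_i = Σα_j = 12.7 for every i, so G^SO = 4·12.7 = 50.8.
W^SO = (Σα)·G^SO − ½·4·(Σα)² = (4/2)·12.7² = 322.58.
Deadweight loss = W^SO − W^NE = 182.695.

182.695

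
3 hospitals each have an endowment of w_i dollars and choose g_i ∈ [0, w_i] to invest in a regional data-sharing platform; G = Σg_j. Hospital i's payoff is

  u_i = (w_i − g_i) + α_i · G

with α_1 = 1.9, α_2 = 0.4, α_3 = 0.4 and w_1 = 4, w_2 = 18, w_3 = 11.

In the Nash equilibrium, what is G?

∂u_i/∂g_i = α_i − 1, so hospital i contributes w_i if α_i > 1, else 0.
α_i > 1 for i ∈ {1}; NE contributions (4, 0, 0), G = 4.

4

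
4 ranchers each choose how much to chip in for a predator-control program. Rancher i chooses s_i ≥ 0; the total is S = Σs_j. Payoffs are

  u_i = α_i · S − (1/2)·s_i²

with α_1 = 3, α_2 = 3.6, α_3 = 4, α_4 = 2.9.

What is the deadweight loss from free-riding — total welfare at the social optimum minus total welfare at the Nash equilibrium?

Rancher i's FOC: ∂u_i/∂s_i = α_i − s_i = 0, so s_i* = α_i.
NE contributions = (3, 3.6, 4, 2.9); S = 13.5.
W^NE = (Σα)·S − ½Σα_i² = 13.5² − ½·46.37 = 159.065.
Planner sets s_i = Σα_j = 13.5 for every i, so S^SO = 4·13.5 = 54.
W^SO = (Σα)·S^SO − ½·4·(Σα)² = (4/2)·13.5² = 364.5.
Deadweight loss = W^SO − W^NE = 205.435.

205.435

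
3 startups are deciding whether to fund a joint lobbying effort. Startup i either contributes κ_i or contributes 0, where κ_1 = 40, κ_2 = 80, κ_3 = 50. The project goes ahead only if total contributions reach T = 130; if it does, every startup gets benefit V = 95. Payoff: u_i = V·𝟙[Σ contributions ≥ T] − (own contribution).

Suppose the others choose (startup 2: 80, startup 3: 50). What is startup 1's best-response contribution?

Others' total = 130 ≥ 130; contributing adds cost 40 for no extra benefit.
Best response: 0.

0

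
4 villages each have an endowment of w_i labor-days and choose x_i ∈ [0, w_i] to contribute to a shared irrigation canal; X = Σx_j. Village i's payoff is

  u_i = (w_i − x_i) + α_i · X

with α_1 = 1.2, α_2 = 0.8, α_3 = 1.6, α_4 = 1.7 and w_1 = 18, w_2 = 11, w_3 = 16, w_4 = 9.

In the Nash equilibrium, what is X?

∂u_i/∂x_i = α_i − 1, so village i contributes w_i if α_i > 1, else 0.
α_i > 1 for i ∈ {1, 3, 4}; NE contributions (18, 0, 16, 9), X = 43.

43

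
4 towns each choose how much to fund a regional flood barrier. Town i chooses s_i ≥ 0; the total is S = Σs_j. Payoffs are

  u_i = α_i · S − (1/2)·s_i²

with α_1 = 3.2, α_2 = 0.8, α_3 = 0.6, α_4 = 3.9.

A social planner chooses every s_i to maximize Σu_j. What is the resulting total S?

Planner FOC: ∂(Σu_j)/∂s_i = (Σα_j) − s_i = 0, so s_i^SO = Σα_j = 8.5 for every i; S^SO = 34.

34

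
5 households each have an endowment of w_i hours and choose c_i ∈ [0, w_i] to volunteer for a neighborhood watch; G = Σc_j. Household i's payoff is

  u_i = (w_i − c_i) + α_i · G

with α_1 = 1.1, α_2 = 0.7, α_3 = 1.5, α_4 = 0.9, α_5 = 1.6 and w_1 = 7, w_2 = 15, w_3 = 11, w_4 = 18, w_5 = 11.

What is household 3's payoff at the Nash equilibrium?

43.5

∂u_i/∂c_i = α_i − 1, so household i contributes w_i if α_i > 1, else 0.
α_i > 1 for i ∈ {1, 3, 5}; NE contributions (7, 0, 11, 0, 11), G = 29.
u_3 = (11 − 11) + 1.5·29 = 43.5.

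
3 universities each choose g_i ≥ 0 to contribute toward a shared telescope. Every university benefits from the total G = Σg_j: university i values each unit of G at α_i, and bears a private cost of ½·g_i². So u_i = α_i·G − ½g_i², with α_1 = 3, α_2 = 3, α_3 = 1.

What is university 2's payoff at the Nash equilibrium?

University i's FOC: ∂u_i/∂g_i = α_i − g_i = 0, so g_i* = α_i.
NE contributions = (3, 3, 1); G = 7.
u_2 = α_2·G − ½·(g_2)² = 3·7 − ½·3² = 16.5.

16.5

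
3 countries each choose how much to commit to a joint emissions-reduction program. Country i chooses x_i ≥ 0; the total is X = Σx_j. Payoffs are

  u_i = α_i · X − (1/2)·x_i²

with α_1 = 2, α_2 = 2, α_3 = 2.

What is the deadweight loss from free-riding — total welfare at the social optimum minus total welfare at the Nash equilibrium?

24

Country i's FOC: ∂u_i/∂x_i = α_i − x_i = 0, so x_i* = α_i.
NE contributions = (2, 2, 2); X = 6.
W^NE = (Σα)·X − ½Σα_i² = 6² − ½·12 = 30.
Planner sets x_i = Σα_j = 6 for every i, so X^SO = 3·6 = 18.
W^SO = (Σα)·X^SO − ½·3·(Σα)² = (3/2)·6² = 54.
Deadweight loss = W^SO − W^NE = 24.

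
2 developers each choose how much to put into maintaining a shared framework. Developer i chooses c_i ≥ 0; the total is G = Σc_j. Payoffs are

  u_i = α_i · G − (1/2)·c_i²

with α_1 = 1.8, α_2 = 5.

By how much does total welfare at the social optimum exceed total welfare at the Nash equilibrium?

Developer i's FOC: ∂u_i/∂c_i = α_i − c_i = 0, so c_i* = α_i.
NE contributions = (1.8, 5); G = 6.8.
W^NE = (Σα)·G − ½Σα_i² = 6.8² − ½·28.24 = 32.12.
Planner sets c_i = Σα_j = 6.8 for every i, so G^SO = 2·6.8 = 13.6.
W^SO = (Σα)·G^SO − ½·2·(Σα)² = (2/2)·6.8² = 46.24.
Deadweight loss = W^SO − W^NE = 14.12.

14.12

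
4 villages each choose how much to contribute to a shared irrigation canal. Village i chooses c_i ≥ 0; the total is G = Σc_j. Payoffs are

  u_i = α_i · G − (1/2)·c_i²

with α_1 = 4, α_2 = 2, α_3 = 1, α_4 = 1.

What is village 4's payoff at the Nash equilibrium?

7.5

Village i's FOC: ∂u_i/∂c_i = α_i − c_i = 0, so c_i* = α_i.
NE contributions = (4, 2, 1, 1); G = 8.
u_4 = α_4·G − ½·(c_4)² = 1·8 − ½·1² = 7.5.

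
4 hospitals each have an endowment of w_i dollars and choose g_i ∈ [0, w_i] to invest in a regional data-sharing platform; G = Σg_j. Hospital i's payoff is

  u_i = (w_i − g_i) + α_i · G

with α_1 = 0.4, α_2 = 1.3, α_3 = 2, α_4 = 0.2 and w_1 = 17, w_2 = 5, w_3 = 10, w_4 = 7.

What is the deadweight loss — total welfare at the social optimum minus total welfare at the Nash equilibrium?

69.6

∂u_i/∂g_i = α_i − 1, so hospital i contributes w_i if α_i > 1, else 0.
α_i > 1 for i ∈ {2, 3}; NE contributions (0, 5, 10, 0), G = 15.
W^NE = Σw_i − G^NE + (Σα_i)·G^NE = 39 + 2.9·15 = 82.5.
Planner: ∂(Σu_j)/∂g_i = Σα_j − 1 = 2.9 > 0, so everyone contributes w_i; G^SO = 39, W^SO = 39 + 2.9·39 = 152.1.
Deadweight loss = 69.6.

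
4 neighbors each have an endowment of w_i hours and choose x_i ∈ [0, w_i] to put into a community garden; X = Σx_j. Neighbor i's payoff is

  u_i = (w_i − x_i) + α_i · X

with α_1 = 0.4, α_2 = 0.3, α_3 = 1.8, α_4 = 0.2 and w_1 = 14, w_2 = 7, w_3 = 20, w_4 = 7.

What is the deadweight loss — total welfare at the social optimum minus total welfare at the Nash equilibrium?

∂u_i/∂x_i = α_i − 1, so neighbor i contributes w_i if α_i > 1, else 0.
α_i > 1 for i ∈ {3}; NE contributions (0, 0, 20, 0), X = 20.
W^NE = Σw_i − X^NE + (Σα_i)·X^NE = 48 + 1.7·20 = 82.
Planner: ∂(Σu_j)/∂x_i = Σα_j − 1 = 1.7 > 0, so everyone contributes w_i; X^SO = 48, W^SO = 48 + 1.7·48 = 129.6.
Deadweight loss = 47.6.

47.6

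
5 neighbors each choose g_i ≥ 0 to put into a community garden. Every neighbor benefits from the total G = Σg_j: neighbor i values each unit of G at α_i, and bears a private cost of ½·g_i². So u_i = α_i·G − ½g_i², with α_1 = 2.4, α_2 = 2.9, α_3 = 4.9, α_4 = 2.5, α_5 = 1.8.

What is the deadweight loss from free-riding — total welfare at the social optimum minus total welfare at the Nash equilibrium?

339.21

Neighbor i's FOC: ∂u_i/∂g_i = α_i − g_i = 0, so g_i* = α_i.
NE contributions = (2.4, 2.9, 4.9, 2.5, 1.8); G = 14.5.
W^NE = (Σα)·G − ½Σα_i² = 14.5² − ½·47.67 = 186.415.
Planner sets g_i = Σα_j = 14.5 for every i, so G^SO = 5·14.5 = 72.5.
W^SO = (Σα)·G^SO − ½·5·(Σα)² = (5/2)·14.5² = 525.625.
Deadweight loss = W^SO − W^NE = 339.21.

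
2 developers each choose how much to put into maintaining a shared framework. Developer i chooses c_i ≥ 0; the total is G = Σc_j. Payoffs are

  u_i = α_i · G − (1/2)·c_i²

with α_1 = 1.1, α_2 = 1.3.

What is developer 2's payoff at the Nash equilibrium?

2.275

Developer i's FOC: ∂u_i/∂c_i = α_i − c_i = 0, so c_i* = α_i.
NE contributions = (1.1, 1.3); G = 2.4.
u_2 = α_2·G − ½·(c_2)² = 1.3·2.4 − ½·1.3² = 2.275.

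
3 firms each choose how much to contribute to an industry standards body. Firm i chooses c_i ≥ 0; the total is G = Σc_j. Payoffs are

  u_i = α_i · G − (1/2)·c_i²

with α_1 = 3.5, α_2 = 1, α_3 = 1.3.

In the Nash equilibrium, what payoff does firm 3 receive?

6.695

Firm i's FOC: ∂u_i/∂c_i = α_i − c_i = 0, so c_i* = α_i.
NE contributions = (3.5, 1, 1.3); G = 5.8.
u_3 = α_3·G − ½·(c_3)² = 1.3·5.8 − ½·1.3² = 6.695.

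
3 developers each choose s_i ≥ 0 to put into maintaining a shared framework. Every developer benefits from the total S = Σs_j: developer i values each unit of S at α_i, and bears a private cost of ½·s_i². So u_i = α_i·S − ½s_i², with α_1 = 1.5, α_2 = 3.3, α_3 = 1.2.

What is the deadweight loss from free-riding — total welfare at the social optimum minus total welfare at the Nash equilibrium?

Developer i's FOC: ∂u_i/∂s_i = α_i − s_i = 0, so s_i* = α_i.
NE contributions = (1.5, 3.3, 1.2); S = 6.
W^NE = (Σα)·S − ½Σα_i² = 6² − ½·14.58 = 28.71.
Planner sets s_i = Σα_j = 6 for every i, so S^SO = 3·6 = 18.
W^SO = (Σα)·S^SO − ½·3·(Σα)² = (3/2)·6² = 54.
Deadweight loss = W^SO − W^NE = 25.29.

25.29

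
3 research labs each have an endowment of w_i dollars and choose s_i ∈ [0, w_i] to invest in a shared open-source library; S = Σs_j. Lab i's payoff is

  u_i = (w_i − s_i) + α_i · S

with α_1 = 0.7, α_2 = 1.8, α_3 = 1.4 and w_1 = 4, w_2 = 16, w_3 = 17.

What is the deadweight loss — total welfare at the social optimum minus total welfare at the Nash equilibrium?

∂u_i/∂s_i = α_i − 1, so lab i contributes w_i if α_i > 1, else 0.
α_i > 1 for i ∈ {2, 3}; NE contributions (0, 16, 17), S = 33.
W^NE = Σw_i − S^NE + (Σα_i)·S^NE = 37 + 2.9·33 = 132.7.
Planner: ∂(Σu_j)/∂s_i = Σα_j − 1 = 2.9 > 0, so everyone contributes w_i; S^SO = 37, W^SO = 37 + 2.9·37 = 144.3.
Deadweight loss = 11.6.

11.6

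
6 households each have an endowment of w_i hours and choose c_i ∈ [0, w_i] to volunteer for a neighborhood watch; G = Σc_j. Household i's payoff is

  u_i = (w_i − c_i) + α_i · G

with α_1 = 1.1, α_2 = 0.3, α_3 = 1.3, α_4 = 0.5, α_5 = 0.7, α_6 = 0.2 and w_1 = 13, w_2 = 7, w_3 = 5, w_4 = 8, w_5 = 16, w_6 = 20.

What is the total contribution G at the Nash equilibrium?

∂u_i/∂c_i = α_i − 1, so household i contributes w_i if α_i > 1, else 0.
α_i > 1 for i ∈ {1, 3}; NE contributions (13, 0, 5, 0, 0, 0), G = 18.

18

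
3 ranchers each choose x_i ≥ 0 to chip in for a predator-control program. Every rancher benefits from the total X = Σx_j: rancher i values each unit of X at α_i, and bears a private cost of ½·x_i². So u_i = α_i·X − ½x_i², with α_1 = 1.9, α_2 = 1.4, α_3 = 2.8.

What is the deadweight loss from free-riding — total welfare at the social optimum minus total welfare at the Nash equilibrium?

25.31

Rancher i's FOC: ∂u_i/∂x_i = α_i − x_i = 0, so x_i* = α_i.
NE contributions = (1.9, 1.4, 2.8); X = 6.1.
W^NE = (Σα)·X − ½Σα_i² = 6.1² − ½·13.41 = 30.505.
Planner sets x_i = Σα_j = 6.1 for every i, so X^SO = 3·6.1 = 18.3.
W^SO = (Σα)·X^SO − ½·3·(Σα)² = (3/2)·6.1² = 55.815.
Deadweight loss = W^SO − W^NE = 25.31.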